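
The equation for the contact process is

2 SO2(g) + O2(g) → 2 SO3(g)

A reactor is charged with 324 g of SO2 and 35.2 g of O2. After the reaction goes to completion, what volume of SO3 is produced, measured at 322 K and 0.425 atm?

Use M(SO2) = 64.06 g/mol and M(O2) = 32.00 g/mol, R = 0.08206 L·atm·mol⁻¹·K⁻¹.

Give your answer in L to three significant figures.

137 L

n(SO2) = 324 / 64.06 = 5.058 mol
n(O2) = 35.2 / 32.00 = 1.100 mol
For 5.058 mol SO2, stoichiometry requires (1/2) × 5.058 = 2.529 mol O2; 1.100 mol is available, so O2 is limiting.
n(SO3) = (2/1) × 1.100 = 2.200 mol
V(SO3) = nRT/P = 2.200 × 0.08206 × 322 / 0.425 = 136.8 L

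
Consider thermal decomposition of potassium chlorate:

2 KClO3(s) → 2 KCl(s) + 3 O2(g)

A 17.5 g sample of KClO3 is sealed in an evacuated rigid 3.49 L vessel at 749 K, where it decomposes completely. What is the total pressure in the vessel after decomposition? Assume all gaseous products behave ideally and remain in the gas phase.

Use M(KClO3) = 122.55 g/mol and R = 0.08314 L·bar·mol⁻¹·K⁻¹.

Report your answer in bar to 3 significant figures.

3.82 bar

n(KClO3) = 17.5 / 122.55 = 0.1428 mol
n(gas produced) = (3/2) × 0.1428 = 0.2142 mol
P = nRT/V = 0.2142 × 0.08314 × 749 / 3.49 = 3.822 bar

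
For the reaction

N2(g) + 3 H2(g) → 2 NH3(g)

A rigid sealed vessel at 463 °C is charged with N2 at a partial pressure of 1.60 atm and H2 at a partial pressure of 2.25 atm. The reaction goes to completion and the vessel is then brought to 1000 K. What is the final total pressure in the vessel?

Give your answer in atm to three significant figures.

3.19 atm

At constant V, partial pressures at 463 °C are proportional to moles, so apply stoichiometry directly to pressures.
P(H2) required for 1.60 atm of N2 = (3/1) × 1.60 = 4.800 atm; available 2.25 atm, so H2 is limiting.
P(N2) remaining = 1.60 − (1/3) × 2.25 = 0.8500 atm
P(gaseous products) = (2)/3 × 2.25 = 1.500 atm
P_total at 463 °C = 0.8500 + 1.500 = 2.350 atm
Scaling to 1000 K: P = 2.350 × 1000/736.15 = 3.192 atm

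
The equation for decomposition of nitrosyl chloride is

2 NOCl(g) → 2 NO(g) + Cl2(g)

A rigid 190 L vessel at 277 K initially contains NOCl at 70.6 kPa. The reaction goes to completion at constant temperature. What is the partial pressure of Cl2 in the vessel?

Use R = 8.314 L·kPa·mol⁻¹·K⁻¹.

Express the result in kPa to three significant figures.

35.3 kPa

n(NOCl)₀ = PV/RT = (70.6 × 190) / (8.314 × 277) = 5.825 mol
n(Cl2) = (1/2) × 5.825 = 2.913 mol
P(Cl2) = nRT/V = 2.913 × 8.314 × 277 / 190 = 35.31 kPa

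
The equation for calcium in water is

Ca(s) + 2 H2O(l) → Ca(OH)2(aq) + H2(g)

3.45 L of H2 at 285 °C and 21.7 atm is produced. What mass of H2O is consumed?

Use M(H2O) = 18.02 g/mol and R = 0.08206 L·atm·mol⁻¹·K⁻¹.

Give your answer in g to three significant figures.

58.9 g

n(H2) = PV/RT = (21.7 × 3.45) / (0.08206 × 558.15) = 1.635 mol
n(H2O) = (2/1) × 1.635 = 3.270 mol
m(H2O) = 3.270 × 18.02 = 58.93 g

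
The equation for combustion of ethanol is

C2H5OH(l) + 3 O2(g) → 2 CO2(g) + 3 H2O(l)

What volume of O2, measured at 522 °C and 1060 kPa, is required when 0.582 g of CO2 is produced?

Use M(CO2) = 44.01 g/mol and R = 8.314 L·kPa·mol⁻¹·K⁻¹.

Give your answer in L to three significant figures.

n(CO2) = 0.5820 / 44.01 = 0.01322 mol
n(O2) = (3/2) × 0.01322 = 0.01983 mol
V = nRT/P = 0.01983 × 8.314 × 795.15 / 1060 = 0.1237 L

0.124 L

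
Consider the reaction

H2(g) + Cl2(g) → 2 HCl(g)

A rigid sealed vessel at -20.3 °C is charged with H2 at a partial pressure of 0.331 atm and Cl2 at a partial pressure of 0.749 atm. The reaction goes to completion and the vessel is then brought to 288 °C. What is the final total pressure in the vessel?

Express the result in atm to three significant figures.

At constant V, partial pressures at -20.3 °C are proportional to moles, so apply stoichiometry directly to pressures.
P(Cl2) required for 0.331 atm of H2 = (1/1) × 0.331 = 0.3310 atm; available 0.749 atm, so H2 is limiting.
P(Cl2) remaining = 0.749 − (1/1) × 0.331 = 0.4180 atm
P(gaseous products) = (2)/1 × 0.331 = 0.6620 atm
P_total at -20.3 °C = 0.4180 + 0.6620 = 1.080 atm
Scaling to 288 °C: P = 1.080 × 561.15/252.85 = 2.397 atm

2.40 atm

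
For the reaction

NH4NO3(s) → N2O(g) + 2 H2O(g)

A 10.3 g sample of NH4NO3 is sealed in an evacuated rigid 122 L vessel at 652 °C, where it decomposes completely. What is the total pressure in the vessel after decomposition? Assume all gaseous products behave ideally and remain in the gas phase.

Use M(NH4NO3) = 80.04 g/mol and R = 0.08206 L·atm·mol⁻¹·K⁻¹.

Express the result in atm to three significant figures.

n(NH4NO3) = 10.3 / 80.04 = 0.1287 mol
n(gas produced) = (3/1) × 0.1287 = 0.3861 mol
P = nRT/V = 0.3861 × 0.08206 × 925.15 / 122 = 0.2403 atm

0.240 atm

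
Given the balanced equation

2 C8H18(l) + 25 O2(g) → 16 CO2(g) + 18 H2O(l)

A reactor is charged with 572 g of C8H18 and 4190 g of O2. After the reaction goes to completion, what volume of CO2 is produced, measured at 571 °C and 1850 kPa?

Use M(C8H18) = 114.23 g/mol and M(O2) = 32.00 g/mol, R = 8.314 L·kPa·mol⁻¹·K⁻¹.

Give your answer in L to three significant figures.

n(C8H18) = 572 / 114.23 = 5.007 mol
n(O2) = 4190 / 32.00 = 130.9 mol
For 5.007 mol C8H18, stoichiometry requires (25/2) × 5.007 = 62.59 mol O2; 130.9 mol is available, so C8H18 is limiting.
n(CO2) = (16/2) × 5.007 = 40.06 mol
V(CO2) = nRT/P = 40.06 × 8.314 × 844.15 / 1850 = 152.0 L

152 L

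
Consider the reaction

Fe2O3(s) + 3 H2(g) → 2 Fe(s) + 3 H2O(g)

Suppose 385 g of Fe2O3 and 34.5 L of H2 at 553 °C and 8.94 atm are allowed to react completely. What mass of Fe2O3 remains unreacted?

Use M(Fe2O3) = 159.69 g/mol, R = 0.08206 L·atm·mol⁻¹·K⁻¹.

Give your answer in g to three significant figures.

143 g

n(Fe2O3) = 385 / 159.69 = 2.411 mol
n(H2) = PV/RT = (8.94 × 34.5) / (0.08206 × 826.15) = 4.550 mol
For 2.411 mol Fe2O3, stoichiometry requires (3/1) × 2.411 = 7.233 mol H2; 4.550 mol is available, so H2 is limiting.
n(Fe2O3) consumed = (1/3) × 4.550 = 1.517 mol; remaining = 2.411 − 1.517 = 0.8940 mol
m(Fe2O3) = 0.8940 × 159.69 = 142.8 g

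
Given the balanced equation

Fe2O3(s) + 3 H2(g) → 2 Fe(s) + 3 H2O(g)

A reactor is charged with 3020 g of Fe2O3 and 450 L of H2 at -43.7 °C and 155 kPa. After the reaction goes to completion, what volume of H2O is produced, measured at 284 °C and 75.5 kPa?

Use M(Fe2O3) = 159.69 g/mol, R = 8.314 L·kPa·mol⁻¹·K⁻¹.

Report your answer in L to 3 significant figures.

n(Fe2O3) = 3020 / 159.69 = 18.91 mol
n(H2) = PV/RT = (155 × 450) / (8.314 × 229.45) = 36.56 mol
For 18.91 mol Fe2O3, stoichiometry requires (3/1) × 18.91 = 56.73 mol H2; 36.56 mol is available, so H2 is limiting.
n(H2O) = (3/3) × 36.56 = 36.56 mol
V(H2O) = nRT/P = 36.56 × 8.314 × 557.15 / 75.5 = 2243 L

2240 L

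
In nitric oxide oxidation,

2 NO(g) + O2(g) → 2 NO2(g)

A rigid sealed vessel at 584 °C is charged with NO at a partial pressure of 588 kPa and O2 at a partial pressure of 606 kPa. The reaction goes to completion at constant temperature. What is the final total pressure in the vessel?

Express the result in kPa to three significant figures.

Because the vessel is rigid and T is held at 584 °C, work the stoichiometry in partial pressures (P_i = n_iRT/V).
P(O2) required for 588 kPa of NO = (1/2) × 588 = 294.0 kPa; available 606 kPa, so NO is limiting.
P(O2) remaining = 606 − (1/2) × 588 = 312.0 kPa
P(gaseous products) = (2)/2 × 588 = 588.0 kPa
P_total at 584 °C = 312.0 + 588.0 = 900.0 kPa

900 kPa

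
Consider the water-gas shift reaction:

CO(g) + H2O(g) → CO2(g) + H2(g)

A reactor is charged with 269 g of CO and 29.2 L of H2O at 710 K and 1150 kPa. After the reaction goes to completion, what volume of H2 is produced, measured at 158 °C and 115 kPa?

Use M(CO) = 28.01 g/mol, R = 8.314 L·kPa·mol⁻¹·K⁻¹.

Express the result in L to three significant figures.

n(CO) = 269 / 28.01 = 9.604 mol
n(H2O) = PV/RT = (1150 × 29.2) / (8.314 × 710) = 5.689 mol
For 9.604 mol CO, stoichiometry requires (1/1) × 9.604 = 9.604 mol H2O; 5.689 mol is available, so H2O is limiting.
n(H2) = (1/1) × 5.689 = 5.689 mol
V(H2) = nRT/P = 5.689 × 8.314 × 431.15 / 115 = 177.3 L

177 L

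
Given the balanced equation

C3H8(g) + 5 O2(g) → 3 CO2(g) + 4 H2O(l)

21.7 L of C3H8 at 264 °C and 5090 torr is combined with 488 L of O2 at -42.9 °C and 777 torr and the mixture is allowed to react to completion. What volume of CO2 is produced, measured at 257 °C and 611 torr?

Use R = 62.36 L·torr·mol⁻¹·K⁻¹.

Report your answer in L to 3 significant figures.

n(C3H8) = PV/RT = (5090 × 21.7) / (62.36 × 537.15) = 3.297 mol
n(O2) = PV/RT = (777 × 488) / (62.36 × 230.25) = 26.41 mol
For 3.297 mol C3H8, stoichiometry requires (5/1) × 3.297 = 16.48 mol O2; 26.41 mol is available, so C3H8 is limiting.
n(CO2) = (3/1) × 3.297 = 9.891 mol
V(CO2) = nRT/P = 9.891 × 62.36 × 530.15 / 611 = 535.2 L

535 L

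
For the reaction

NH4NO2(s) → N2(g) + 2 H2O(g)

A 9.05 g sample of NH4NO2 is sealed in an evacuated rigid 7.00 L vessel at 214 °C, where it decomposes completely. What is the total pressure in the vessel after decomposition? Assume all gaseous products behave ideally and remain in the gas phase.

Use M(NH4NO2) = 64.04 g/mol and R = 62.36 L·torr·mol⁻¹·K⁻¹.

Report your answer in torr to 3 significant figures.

n(NH4NO2) = 9.05 / 64.04 = 0.1413 mol
n(gas produced) = (3/1) × 0.1413 = 0.4239 mol
P = nRT/V = 0.4239 × 62.36 × 487.15 / 7.00 = 1840 torr

1840 torr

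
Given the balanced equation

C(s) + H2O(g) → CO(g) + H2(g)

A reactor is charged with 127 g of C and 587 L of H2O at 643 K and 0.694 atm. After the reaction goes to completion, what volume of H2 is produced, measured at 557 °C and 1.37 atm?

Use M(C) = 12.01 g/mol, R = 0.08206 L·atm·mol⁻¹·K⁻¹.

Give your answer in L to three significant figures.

384 L

n(C) = 127 / 12.01 = 10.57 mol
n(H2O) = PV/RT = (0.694 × 587) / (0.08206 × 643) = 7.721 mol
For 10.57 mol C, stoichiometry requires (1/1) × 10.57 = 10.57 mol H2O; 7.721 mol is available, so H2O is limiting.
n(H2) = (1/1) × 7.721 = 7.721 mol
V(H2) = nRT/P = 7.721 × 0.08206 × 830.15 / 1.37 = 383.9 L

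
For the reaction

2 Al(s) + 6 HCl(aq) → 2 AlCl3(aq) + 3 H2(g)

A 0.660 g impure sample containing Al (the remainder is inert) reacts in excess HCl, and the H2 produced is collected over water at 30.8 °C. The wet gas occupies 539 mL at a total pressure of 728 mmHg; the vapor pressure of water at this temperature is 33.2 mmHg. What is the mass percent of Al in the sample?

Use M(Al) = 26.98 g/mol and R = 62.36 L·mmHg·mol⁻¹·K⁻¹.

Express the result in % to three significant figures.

P(H2) = 728 − 33.2 = 694.8 mmHg
n(H2) = PV/RT = (694.8 × 0.5390) / (62.36 × 303.95) = 0.01976 mol
n(Al) = (2/3) × 0.01976 = 0.01317 mol
m(Al) = 0.01317 × 26.98 = 0.3553 g
%Al = 0.3553 / 0.660 × 100 = 53.83%

53.8 %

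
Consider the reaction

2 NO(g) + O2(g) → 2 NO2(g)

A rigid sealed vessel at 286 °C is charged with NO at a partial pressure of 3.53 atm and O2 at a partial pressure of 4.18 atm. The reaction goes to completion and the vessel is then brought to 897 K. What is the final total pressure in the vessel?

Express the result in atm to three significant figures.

With V and T fixed, P_i ∝ n_i, so the mole ratios apply directly to partial pressures at 286 °C.
P(O2) required for 3.53 atm of NO = (1/2) × 3.53 = 1.765 atm; available 4.18 atm, so NO is limiting.
P(O2) remaining = 4.18 − (1/2) × 3.53 = 2.415 atm
P(gaseous products) = (2)/2 × 3.53 = 3.530 atm
P_total at 286 °C = 2.415 + 3.530 = 5.945 atm
Scaling to 897 K: P = 5.945 × 897/559.15 = 9.537 atm

9.54 atm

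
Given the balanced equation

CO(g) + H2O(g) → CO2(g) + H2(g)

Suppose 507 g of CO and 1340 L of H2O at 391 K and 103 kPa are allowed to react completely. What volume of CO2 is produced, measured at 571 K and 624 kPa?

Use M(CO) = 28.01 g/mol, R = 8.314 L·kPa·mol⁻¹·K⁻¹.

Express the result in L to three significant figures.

138 L

n(CO) = 507 / 28.01 = 18.10 mol
n(H2O) = PV/RT = (103 × 1340) / (8.314 × 391) = 42.46 mol
For 18.10 mol CO, stoichiometry requires (1/1) × 18.10 = 18.10 mol H2O; 42.46 mol is available, so CO is limiting.
n(CO2) = (1/1) × 18.10 = 18.10 mol
V(CO2) = nRT/P = 18.10 × 8.314 × 571 / 624 = 137.7 L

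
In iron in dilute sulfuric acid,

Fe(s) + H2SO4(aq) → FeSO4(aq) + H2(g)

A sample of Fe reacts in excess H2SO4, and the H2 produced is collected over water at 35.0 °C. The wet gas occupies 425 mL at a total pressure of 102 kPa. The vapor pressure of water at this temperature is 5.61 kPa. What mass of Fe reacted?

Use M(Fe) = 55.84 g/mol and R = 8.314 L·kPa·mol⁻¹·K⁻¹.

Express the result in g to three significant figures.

0.893 g

P(H2) = 102 − 5.61 = 96.39 kPa
n(H2) = PV/RT = (96.39 × 0.4250) / (8.314 × 308.15) = 0.01599 mol
n(Fe) = (1/1) × 0.01599 = 0.01599 mol
m(Fe) = 0.01599 × 55.84 = 0.8929 g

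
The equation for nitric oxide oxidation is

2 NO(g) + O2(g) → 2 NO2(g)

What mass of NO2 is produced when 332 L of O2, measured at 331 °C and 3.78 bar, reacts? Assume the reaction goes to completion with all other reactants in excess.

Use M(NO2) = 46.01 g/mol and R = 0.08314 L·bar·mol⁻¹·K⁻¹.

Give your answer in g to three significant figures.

n(O2) = PV/RT = (3.78 × 332) / (0.08314 × 604.15) = 24.98 mol
n(NO2) = (2/1) × 24.98 = 49.96 mol
m(NO2) = 49.96 × 46.01 = 2299 g

2300 g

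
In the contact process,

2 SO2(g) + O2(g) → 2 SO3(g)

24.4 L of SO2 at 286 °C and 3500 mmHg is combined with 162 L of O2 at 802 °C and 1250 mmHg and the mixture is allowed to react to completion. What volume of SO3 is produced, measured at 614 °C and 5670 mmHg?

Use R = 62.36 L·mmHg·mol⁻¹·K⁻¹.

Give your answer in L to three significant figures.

n(SO2) = PV/RT = (3500 × 24.4) / (62.36 × 559.15) = 2.449 mol
n(O2) = PV/RT = (1250 × 162) / (62.36 × 1075.15) = 3.020 mol
For 2.449 mol SO2, stoichiometry requires (1/2) × 2.449 = 1.224 mol O2; 3.020 mol is available, so SO2 is limiting.
n(SO3) = (2/2) × 2.449 = 2.449 mol
V(SO3) = nRT/P = 2.449 × 62.36 × 887.15 / 5670 = 23.90 L

23.9 L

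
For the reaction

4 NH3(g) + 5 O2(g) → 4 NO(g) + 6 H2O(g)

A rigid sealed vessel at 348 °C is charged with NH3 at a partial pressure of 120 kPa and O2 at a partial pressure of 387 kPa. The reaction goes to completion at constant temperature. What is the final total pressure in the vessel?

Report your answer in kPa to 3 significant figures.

At constant V, partial pressures at 348 °C are proportional to moles, so apply stoichiometry directly to pressures.
P(O2) required for 120 kPa of NH3 = (5/4) × 120 = 150.0 kPa; available 387 kPa, so NH3 is limiting.
P(O2) remaining = 387 − (5/4) × 120 = 237.0 kPa
P(gaseous products) = (4+6)/4 × 120 = 300.0 kPa
P_total at 348 °C = 237.0 + 300.0 = 537.0 kPa

537 kPa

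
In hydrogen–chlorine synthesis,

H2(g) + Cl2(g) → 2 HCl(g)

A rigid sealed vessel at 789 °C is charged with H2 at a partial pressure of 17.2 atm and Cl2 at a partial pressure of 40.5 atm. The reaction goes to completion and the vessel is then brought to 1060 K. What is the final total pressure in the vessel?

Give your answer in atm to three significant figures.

At constant V, partial pressures at 789 °C are proportional to moles, so apply stoichiometry directly to pressures.
P(Cl2) required for 17.2 atm of H2 = (1/1) × 17.2 = 17.20 atm; available 40.5 atm, so H2 is limiting.
P(Cl2) remaining = 40.5 − (1/1) × 17.2 = 23.30 atm
P(gaseous products) = (2)/1 × 17.2 = 34.40 atm
P_total at 789 °C = 23.30 + 34.40 = 57.70 atm
Scaling to 1060 K: P = 57.70 × 1060/1062.15 = 57.58 atm

57.6 atm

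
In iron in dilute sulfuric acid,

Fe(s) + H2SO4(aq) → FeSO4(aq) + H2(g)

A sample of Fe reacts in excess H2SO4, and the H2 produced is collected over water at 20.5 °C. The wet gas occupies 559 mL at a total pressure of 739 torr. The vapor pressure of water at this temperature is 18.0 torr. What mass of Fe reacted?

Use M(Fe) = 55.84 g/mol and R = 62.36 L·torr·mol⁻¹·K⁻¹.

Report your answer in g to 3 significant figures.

P(H2) = 739 − 18.0 = 721.0 torr
n(H2) = PV/RT = (721.0 × 0.5590) / (62.36 × 293.65) = 0.02201 mol
n(Fe) = (1/1) × 0.02201 = 0.02201 mol
m(Fe) = 0.02201 × 55.84 = 1.229 g

1.23 g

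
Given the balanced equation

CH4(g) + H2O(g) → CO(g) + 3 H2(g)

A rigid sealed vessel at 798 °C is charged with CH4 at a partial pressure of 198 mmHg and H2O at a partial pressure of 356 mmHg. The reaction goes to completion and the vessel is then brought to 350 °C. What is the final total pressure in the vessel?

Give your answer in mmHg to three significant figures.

553 mmHg

Because the vessel is rigid and T is held at 798 °C, work the stoichiometry in partial pressures (P_i = n_iRT/V).
P(H2O) required for 198 mmHg of CH4 = (1/1) × 198 = 198.0 mmHg; available 356 mmHg, so CH4 is limiting.
P(H2O) remaining = 356 − (1/1) × 198 = 158.0 mmHg
P(gaseous products) = (1+3)/1 × 198 = 792.0 mmHg
P_total at 798 °C = 158.0 + 792.0 = 950.0 mmHg
Scaling to 350 °C: P = 950.0 × 623.15/1071.15 = 552.7 mmHg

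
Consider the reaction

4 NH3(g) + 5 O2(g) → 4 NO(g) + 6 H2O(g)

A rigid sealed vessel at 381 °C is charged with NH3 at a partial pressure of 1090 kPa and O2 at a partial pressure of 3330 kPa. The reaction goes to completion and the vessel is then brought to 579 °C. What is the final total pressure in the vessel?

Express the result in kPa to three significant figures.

6110 kPa

At constant V, partial pressures at 381 °C are proportional to moles, so apply stoichiometry directly to pressures.
P(O2) required for 1090 kPa of NH3 = (5/4) × 1090 = 1362 kPa; available 3330 kPa, so NH3 is limiting.
P(O2) remaining = 3330 − (5/4) × 1090 = 1968 kPa
P(gaseous products) = (4+6)/4 × 1090 = 2725 kPa
P_total at 381 °C = 1968 + 2725 = 4693 kPa
Scaling to 579 °C: P = 4693 × 852.15/654.15 = 6113 kPa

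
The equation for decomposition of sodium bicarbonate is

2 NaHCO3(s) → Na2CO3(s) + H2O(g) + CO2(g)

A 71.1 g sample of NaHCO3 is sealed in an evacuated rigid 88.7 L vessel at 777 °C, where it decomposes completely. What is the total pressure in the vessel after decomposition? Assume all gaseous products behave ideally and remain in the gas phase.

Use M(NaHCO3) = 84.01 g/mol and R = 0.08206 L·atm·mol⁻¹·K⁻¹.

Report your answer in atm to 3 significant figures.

0.822 atm

n(NaHCO3) = 71.1 / 84.01 = 0.8463 mol
n(gas produced) = (2/2) × 0.8463 = 0.8463 mol
P = nRT/V = 0.8463 × 0.08206 × 1050.15 / 88.7 = 0.8222 atm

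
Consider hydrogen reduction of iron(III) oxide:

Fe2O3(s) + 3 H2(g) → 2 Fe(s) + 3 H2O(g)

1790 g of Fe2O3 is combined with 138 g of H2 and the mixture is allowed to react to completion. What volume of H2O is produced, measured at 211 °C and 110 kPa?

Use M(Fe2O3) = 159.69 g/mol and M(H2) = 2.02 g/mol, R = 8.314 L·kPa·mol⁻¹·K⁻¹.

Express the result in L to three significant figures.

1230 L

n(Fe2O3) = 1790 / 159.69 = 11.21 mol
n(H2) = 138 / 2.02 = 68.32 mol
For 11.21 mol Fe2O3, stoichiometry requires (3/1) × 11.21 = 33.63 mol H2; 68.32 mol is available, so Fe2O3 is limiting.
n(H2O) = (3/1) × 11.21 = 33.63 mol
V(H2O) = nRT/P = 33.63 × 8.314 × 484.15 / 110 = 1231 L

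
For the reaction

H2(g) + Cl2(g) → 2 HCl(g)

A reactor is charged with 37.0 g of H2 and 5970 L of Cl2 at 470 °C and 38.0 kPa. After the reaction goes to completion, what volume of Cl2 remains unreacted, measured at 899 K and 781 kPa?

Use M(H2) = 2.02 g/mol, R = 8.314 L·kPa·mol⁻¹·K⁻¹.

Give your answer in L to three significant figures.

n(H2) = 37.0 / 2.02 = 18.32 mol
n(Cl2) = PV/RT = (38.0 × 5970) / (8.314 × 743.15) = 36.72 mol
For 18.32 mol H2, stoichiometry requires (1/1) × 18.32 = 18.32 mol Cl2; 36.72 mol is available, so H2 is limiting.
n(Cl2) consumed = (1/1) × 18.32 = 18.32 mol; remaining = 36.72 − 18.32 = 18.40 mol
V(Cl2) = nRT/P = 18.40 × 8.314 × 899 / 781 = 176.1 L

176 L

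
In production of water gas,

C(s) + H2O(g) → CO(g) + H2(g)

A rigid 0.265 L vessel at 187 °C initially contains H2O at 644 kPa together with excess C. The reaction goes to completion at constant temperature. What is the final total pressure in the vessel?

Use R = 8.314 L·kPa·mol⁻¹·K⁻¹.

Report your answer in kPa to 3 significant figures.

Rigid vessel, constant T ⇒ P scales with total gas moles (1 → 2).
P_final = (2/1) × 644 = 1288 kPa

1290 kPa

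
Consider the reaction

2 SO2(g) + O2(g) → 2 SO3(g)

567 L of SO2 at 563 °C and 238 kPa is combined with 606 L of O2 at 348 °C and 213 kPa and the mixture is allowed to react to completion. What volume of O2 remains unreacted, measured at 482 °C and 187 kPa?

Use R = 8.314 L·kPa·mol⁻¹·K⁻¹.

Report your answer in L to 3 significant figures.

513 L

n(SO2) = PV/RT = (238 × 567) / (8.314 × 836.15) = 19.41 mol
n(O2) = PV/RT = (213 × 606) / (8.314 × 621.15) = 24.99 mol
For 19.41 mol SO2, stoichiometry requires (1/2) × 19.41 = 9.705 mol O2; 24.99 mol is available, so SO2 is limiting.
n(O2) consumed = (1/2) × 19.41 = 9.705 mol; remaining = 24.99 − 9.705 = 15.28 mol
V(O2) = nRT/P = 15.28 × 8.314 × 755.15 / 187 = 513.0 L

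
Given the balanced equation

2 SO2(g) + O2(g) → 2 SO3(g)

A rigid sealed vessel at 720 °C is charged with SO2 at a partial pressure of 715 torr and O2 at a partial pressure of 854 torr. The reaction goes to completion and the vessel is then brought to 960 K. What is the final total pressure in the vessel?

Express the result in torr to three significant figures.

1170 torr

With V and T fixed, P_i ∝ n_i, so the mole ratios apply directly to partial pressures at 720 °C.
P(O2) required for 715 torr of SO2 = (1/2) × 715 = 357.5 torr; available 854 torr, so SO2 is limiting.
P(O2) remaining = 854 − (1/2) × 715 = 496.5 torr
P(gaseous products) = (2)/2 × 715 = 715.0 torr
P_total at 720 °C = 496.5 + 715.0 = 1212 torr
Scaling to 960 K: P = 1212 × 960/993.15 = 1172 torr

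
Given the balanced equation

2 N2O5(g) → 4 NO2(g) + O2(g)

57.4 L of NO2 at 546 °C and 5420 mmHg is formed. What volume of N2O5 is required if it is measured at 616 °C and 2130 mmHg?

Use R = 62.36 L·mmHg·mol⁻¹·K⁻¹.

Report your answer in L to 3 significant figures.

n(NO2) = PV/RT = (5420 × 57.4) / (62.36 × 819.15) = 6.090 mol
n(N2O5) = (2/4) × 6.090 = 3.045 mol
V = nRT/P = 3.045 × 62.36 × 889.15 / 2130 = 79.27 L

79.3 L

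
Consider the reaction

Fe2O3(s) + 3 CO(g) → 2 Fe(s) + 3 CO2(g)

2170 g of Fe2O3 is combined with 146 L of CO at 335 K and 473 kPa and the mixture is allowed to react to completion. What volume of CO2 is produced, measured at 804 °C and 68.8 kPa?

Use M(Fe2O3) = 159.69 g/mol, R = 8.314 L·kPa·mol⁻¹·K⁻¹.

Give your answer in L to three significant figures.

3230 L

n(Fe2O3) = 2170 / 159.69 = 13.59 mol
n(CO) = PV/RT = (473 × 146) / (8.314 × 335) = 24.79 mol
For 13.59 mol Fe2O3, stoichiometry requires (3/1) × 13.59 = 40.77 mol CO; 24.79 mol is available, so CO is limiting.
n(CO2) = (3/3) × 24.79 = 24.79 mol
V(CO2) = nRT/P = 24.79 × 8.314 × 1077.15 / 68.8 = 3227 L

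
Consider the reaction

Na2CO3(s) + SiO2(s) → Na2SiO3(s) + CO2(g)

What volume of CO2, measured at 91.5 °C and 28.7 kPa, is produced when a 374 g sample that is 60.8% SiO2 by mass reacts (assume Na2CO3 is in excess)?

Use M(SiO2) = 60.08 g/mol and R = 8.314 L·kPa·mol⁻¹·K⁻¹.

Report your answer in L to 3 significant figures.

400 L

mass of SiO2 = 374 × 60.8/100 = 227.4 g
n(SiO2) = 227.4 / 60.08 = 3.785 mol
n(CO2) = (1/1) × 3.785 = 3.785 mol
V = nRT/P = 3.785 × 8.314 × 364.65 / 28.7 = 399.8 L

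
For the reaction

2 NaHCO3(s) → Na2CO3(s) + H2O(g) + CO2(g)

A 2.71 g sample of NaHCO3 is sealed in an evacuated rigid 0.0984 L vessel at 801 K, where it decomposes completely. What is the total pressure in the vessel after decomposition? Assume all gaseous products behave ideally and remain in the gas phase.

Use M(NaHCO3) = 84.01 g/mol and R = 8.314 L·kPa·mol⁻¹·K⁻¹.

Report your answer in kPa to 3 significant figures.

2180 kPa

n(NaHCO3) = 2.71 / 84.01 = 0.03226 mol
n(gas produced) = (2/2) × 0.03226 = 0.03226 mol
P = nRT/V = 0.03226 × 8.314 × 801 / 0.0984 = 2183 kPa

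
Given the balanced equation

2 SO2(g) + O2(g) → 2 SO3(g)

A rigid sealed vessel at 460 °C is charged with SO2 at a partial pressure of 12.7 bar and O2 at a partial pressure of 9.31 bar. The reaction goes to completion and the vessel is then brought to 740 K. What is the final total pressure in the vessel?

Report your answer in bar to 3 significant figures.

With V and T fixed, P_i ∝ n_i, so the mole ratios apply directly to partial pressures at 460 °C.
P(O2) required for 12.7 bar of SO2 = (1/2) × 12.7 = 6.350 bar; available 9.31 bar, so SO2 is limiting.
P(O2) remaining = 9.31 − (1/2) × 12.7 = 2.960 bar
P(gaseous products) = (2)/2 × 12.7 = 12.70 bar
P_total at 460 °C = 2.960 + 12.70 = 15.66 bar
Scaling to 740 K: P = 15.66 × 740/733.15 = 15.81 bar

15.8 bar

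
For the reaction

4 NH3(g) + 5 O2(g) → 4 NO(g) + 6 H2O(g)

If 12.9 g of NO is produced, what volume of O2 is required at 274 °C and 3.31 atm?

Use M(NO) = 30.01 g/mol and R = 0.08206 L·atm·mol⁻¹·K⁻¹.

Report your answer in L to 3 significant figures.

n(NO) = 12.90 / 30.01 = 0.4299 mol
n(O2) = (5/4) × 0.4299 = 0.5374 mol
V = nRT/P = 0.5374 × 0.08206 × 547.15 / 3.31 = 7.290 L

7.29 L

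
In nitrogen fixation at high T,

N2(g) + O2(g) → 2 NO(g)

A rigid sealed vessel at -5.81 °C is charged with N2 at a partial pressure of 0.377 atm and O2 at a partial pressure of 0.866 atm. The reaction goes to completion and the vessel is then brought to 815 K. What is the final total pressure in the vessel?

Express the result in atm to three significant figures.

3.79 atm

With V and T fixed, P_i ∝ n_i, so the mole ratios apply directly to partial pressures at -5.81 °C.
P(O2) required for 0.377 atm of N2 = (1/1) × 0.377 = 0.3770 atm; available 0.866 atm, so N2 is limiting.
P(O2) remaining = 0.866 − (1/1) × 0.377 = 0.4890 atm
P(gaseous products) = (2)/1 × 0.377 = 0.7540 atm
P_total at -5.81 °C = 0.4890 + 0.7540 = 1.243 atm
Scaling to 815 K: P = 1.243 × 815/267.34 = 3.789 atm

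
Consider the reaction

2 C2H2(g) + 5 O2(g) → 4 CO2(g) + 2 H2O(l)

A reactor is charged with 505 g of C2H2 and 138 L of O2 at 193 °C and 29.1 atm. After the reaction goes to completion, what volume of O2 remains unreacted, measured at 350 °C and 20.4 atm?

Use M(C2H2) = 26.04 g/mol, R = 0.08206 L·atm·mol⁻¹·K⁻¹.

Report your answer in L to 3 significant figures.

142 L

n(C2H2) = 505 / 26.04 = 19.39 mol
n(O2) = PV/RT = (29.1 × 138) / (0.08206 × 466.15) = 105.0 mol
For 19.39 mol C2H2, stoichiometry requires (5/2) × 19.39 = 48.48 mol O2; 105.0 mol is available, so C2H2 is limiting.
n(O2) consumed = (5/2) × 19.39 = 48.48 mol; remaining = 105.0 − 48.48 = 56.52 mol
V(O2) = nRT/P = 56.52 × 0.08206 × 623.15 / 20.4 = 141.7 L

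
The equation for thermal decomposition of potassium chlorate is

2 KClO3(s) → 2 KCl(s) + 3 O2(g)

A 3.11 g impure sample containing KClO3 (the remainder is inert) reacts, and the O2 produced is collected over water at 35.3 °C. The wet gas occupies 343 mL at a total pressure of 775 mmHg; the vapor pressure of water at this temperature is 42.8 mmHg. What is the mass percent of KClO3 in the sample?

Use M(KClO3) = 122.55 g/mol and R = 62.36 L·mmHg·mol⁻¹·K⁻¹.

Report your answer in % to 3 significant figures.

P(O2) = 775 − 42.8 = 732.2 mmHg
n(O2) = PV/RT = (732.2 × 0.3430) / (62.36 × 308.45) = 0.01306 mol
n(KClO3) = (2/3) × 0.01306 = 0.008707 mol
m(KClO3) = 0.008707 × 122.55 = 1.067 g
%KClO3 = 1.067 / 3.11 × 100 = 34.31%

34.3 %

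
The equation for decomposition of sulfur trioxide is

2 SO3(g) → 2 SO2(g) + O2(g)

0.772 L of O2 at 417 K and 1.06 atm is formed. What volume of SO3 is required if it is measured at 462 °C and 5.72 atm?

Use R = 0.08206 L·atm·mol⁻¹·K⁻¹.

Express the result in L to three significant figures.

n(O2) = PV/RT = (1.06 × 0.772) / (0.08206 × 417) = 0.02391 mol
n(SO3) = (2/1) × 0.02391 = 0.04782 mol
V = nRT/P = 0.04782 × 0.08206 × 735.15 / 5.72 = 0.5043 L

0.504 L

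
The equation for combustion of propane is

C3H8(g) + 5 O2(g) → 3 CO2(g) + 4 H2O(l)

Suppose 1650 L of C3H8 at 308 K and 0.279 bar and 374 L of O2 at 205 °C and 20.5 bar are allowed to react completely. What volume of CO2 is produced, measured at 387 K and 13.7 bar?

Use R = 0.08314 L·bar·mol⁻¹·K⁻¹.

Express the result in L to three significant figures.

127 L

n(C3H8) = PV/RT = (0.279 × 1650) / (0.08314 × 308) = 17.98 mol
n(O2) = PV/RT = (20.5 × 374) / (0.08314 × 478.15) = 192.9 mol
For 17.98 mol C3H8, stoichiometry requires (5/1) × 17.98 = 89.90 mol O2; 192.9 mol is available, so C3H8 is limiting.
n(CO2) = (3/1) × 17.98 = 53.94 mol
V(CO2) = nRT/P = 53.94 × 0.08314 × 387 / 13.7 = 126.7 L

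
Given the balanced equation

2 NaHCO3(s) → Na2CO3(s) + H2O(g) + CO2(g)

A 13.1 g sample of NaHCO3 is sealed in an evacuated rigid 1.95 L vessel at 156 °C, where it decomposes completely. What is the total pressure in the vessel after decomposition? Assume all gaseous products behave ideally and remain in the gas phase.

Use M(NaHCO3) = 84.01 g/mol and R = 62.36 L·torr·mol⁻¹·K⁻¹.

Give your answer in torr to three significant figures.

n(NaHCO3) = 13.1 / 84.01 = 0.1559 mol
n(gas produced) = (2/2) × 0.1559 = 0.1559 mol
P = nRT/V = 0.1559 × 62.36 × 429.15 / 1.95 = 2140 torr

2140 torr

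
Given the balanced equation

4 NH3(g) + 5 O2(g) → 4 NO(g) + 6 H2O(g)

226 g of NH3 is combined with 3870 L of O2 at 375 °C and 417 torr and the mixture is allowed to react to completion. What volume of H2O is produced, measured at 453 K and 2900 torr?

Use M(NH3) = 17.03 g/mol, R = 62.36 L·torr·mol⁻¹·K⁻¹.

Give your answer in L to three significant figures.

n(NH3) = 226 / 17.03 = 13.27 mol
n(O2) = PV/RT = (417 × 3870) / (62.36 × 648.15) = 39.93 mol
For 13.27 mol NH3, stoichiometry requires (5/4) × 13.27 = 16.59 mol O2; 39.93 mol is available, so NH3 is limiting.
n(H2O) = (6/4) × 13.27 = 19.91 mol
V(H2O) = nRT/P = 19.91 × 62.36 × 453 / 2900 = 193.9 L

194 L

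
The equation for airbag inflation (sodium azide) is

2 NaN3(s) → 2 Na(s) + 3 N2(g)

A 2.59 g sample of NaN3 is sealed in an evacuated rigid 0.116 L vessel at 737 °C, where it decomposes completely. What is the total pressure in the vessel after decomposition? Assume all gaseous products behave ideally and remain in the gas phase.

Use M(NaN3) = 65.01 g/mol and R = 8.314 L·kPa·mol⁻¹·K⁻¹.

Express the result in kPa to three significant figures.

4330 kPa

n(NaN3) = 2.59 / 65.01 = 0.03984 mol
n(gas produced) = (3/2) × 0.03984 = 0.05976 mol
P = nRT/V = 0.05976 × 8.314 × 1010.15 / 0.116 = 4327 kPa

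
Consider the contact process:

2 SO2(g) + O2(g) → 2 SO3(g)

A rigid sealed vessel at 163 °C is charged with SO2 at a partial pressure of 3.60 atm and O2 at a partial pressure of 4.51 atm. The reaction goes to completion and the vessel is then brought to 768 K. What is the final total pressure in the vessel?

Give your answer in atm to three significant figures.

11.1 atm

Because the vessel is rigid and T is held at 163 °C, work the stoichiometry in partial pressures (P_i = n_iRT/V).
P(O2) required for 3.60 atm of SO2 = (1/2) × 3.60 = 1.800 atm; available 4.51 atm, so SO2 is limiting.
P(O2) remaining = 4.51 − (1/2) × 3.60 = 2.710 atm
P(gaseous products) = (2)/2 × 3.60 = 3.600 atm
P_total at 163 °C = 2.710 + 3.600 = 6.310 atm
Scaling to 768 K: P = 6.310 × 768/436.15 = 11.11 atm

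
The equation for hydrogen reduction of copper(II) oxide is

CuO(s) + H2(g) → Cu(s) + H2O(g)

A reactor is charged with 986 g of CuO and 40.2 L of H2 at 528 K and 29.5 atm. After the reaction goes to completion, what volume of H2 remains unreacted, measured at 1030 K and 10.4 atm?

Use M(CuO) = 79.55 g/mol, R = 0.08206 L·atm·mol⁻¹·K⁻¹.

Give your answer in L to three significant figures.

122 L

n(CuO) = 986 / 79.55 = 12.39 mol
n(H2) = PV/RT = (29.5 × 40.2) / (0.08206 × 528) = 27.37 mol
For 12.39 mol CuO, stoichiometry requires (1/1) × 12.39 = 12.39 mol H2; 27.37 mol is available, so CuO is limiting.
n(H2) consumed = (1/1) × 12.39 = 12.39 mol; remaining = 27.37 − 12.39 = 14.98 mol
V(H2) = nRT/P = 14.98 × 0.08206 × 1030 / 10.4 = 121.7 L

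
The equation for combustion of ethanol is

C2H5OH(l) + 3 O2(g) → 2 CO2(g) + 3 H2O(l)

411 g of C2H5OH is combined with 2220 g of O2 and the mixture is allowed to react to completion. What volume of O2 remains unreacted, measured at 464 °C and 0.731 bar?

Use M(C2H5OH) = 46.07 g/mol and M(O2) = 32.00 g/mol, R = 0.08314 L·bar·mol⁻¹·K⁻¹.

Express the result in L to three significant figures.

n(C2H5OH) = 411 / 46.07 = 8.921 mol
n(O2) = 2220 / 32.00 = 69.38 mol
For 8.921 mol C2H5OH, stoichiometry requires (3/1) × 8.921 = 26.76 mol O2; 69.38 mol is available, so C2H5OH is limiting.
n(O2) consumed = (3/1) × 8.921 = 26.76 mol; remaining = 69.38 − 26.76 = 42.62 mol
V(O2) = nRT/P = 42.62 × 0.08314 × 737.15 / 0.731 = 3573 L

3570 L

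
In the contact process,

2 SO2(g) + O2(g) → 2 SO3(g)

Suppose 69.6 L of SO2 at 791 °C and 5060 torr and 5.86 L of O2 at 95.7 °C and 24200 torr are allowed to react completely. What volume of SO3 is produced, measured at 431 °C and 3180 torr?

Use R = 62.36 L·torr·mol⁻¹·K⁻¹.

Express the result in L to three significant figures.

n(SO2) = PV/RT = (5060 × 69.6) / (62.36 × 1064.15) = 5.307 mol
n(O2) = PV/RT = (24200 × 5.86) / (62.36 × 368.85) = 6.165 mol
For 5.307 mol SO2, stoichiometry requires (1/2) × 5.307 = 2.654 mol O2; 6.165 mol is available, so SO2 is limiting.
n(SO3) = (2/2) × 5.307 = 5.307 mol
V(SO3) = nRT/P = 5.307 × 62.36 × 704.15 / 3180 = 73.28 L

73.3 L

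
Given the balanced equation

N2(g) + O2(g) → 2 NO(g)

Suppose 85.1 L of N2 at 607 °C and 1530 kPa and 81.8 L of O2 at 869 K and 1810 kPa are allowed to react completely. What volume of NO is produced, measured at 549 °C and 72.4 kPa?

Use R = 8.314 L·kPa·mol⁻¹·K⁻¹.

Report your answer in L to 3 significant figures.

3360 L

n(N2) = PV/RT = (1530 × 85.1) / (8.314 × 880.15) = 17.79 mol
n(O2) = PV/RT = (1810 × 81.8) / (8.314 × 869) = 20.49 mol
For 17.79 mol N2, stoichiometry requires (1/1) × 17.79 = 17.79 mol O2; 20.49 mol is available, so N2 is limiting.
n(NO) = (2/1) × 17.79 = 35.58 mol
V(NO) = nRT/P = 35.58 × 8.314 × 822.15 / 72.4 = 3359 L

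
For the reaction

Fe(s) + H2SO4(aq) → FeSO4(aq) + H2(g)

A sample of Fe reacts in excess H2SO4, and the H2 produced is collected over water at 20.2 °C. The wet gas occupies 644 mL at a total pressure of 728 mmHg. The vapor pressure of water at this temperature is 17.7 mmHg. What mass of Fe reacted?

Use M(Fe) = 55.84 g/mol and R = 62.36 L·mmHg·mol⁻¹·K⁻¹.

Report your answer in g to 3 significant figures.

1.40 g

P(H2) = 728 − 17.7 = 710.3 mmHg
n(H2) = PV/RT = (710.3 × 0.6440) / (62.36 × 293.35) = 0.02501 mol
n(Fe) = (1/1) × 0.02501 = 0.02501 mol
m(Fe) = 0.02501 × 55.84 = 1.397 g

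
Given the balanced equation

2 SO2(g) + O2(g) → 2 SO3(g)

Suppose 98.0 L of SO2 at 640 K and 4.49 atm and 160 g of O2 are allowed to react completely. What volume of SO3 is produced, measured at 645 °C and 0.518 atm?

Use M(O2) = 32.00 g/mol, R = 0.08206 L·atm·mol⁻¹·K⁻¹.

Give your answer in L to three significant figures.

1220 L

n(SO2) = PV/RT = (4.49 × 98.0) / (0.08206 × 640) = 8.378 mol
n(O2) = 160 / 32.00 = 5.000 mol
For 8.378 mol SO2, stoichiometry requires (1/2) × 8.378 = 4.189 mol O2; 5.000 mol is available, so SO2 is limiting.
n(SO3) = (2/2) × 8.378 = 8.378 mol
V(SO3) = nRT/P = 8.378 × 0.08206 × 918.15 / 0.518 = 1219 L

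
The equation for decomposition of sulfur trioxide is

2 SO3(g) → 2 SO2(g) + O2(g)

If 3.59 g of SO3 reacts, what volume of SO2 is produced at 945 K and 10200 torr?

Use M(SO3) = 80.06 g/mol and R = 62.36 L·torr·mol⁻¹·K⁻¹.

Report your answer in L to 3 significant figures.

0.259 L

n(SO3) = 3.590 / 80.06 = 0.04484 mol
n(SO2) = (2/2) × 0.04484 = 0.04484 mol
V = nRT/P = 0.04484 × 62.36 × 945 / 10200 = 0.2591 L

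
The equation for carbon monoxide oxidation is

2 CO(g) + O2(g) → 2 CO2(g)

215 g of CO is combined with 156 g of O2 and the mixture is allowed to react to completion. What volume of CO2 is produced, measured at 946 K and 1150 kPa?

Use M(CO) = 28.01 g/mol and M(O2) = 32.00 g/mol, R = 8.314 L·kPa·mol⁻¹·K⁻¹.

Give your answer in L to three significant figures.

n(CO) = 215 / 28.01 = 7.676 mol
n(O2) = 156 / 32.00 = 4.875 mol
For 7.676 mol CO, stoichiometry requires (1/2) × 7.676 = 3.838 mol O2; 4.875 mol is available, so CO is limiting.
n(CO2) = (2/2) × 7.676 = 7.676 mol
V(CO2) = nRT/P = 7.676 × 8.314 × 946 / 1150 = 52.50 L

52.5 L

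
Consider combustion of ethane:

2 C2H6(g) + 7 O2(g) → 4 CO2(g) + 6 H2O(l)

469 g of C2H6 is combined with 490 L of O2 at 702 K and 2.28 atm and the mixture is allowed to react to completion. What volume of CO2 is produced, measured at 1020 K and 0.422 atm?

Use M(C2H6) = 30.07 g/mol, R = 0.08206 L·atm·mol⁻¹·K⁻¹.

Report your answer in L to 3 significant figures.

n(C2H6) = 469 / 30.07 = 15.60 mol
n(O2) = PV/RT = (2.28 × 490) / (0.08206 × 702) = 19.39 mol
For 15.60 mol C2H6, stoichiometry requires (7/2) × 15.60 = 54.60 mol O2; 19.39 mol is available, so O2 is limiting.
n(CO2) = (4/7) × 19.39 = 11.08 mol
V(CO2) = nRT/P = 11.08 × 0.08206 × 1020 / 0.422 = 2198 L

2200 L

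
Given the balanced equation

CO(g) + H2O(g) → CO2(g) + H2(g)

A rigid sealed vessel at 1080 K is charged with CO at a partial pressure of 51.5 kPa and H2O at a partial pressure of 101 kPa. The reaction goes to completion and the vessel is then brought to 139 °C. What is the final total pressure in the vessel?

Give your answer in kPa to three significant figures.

Because the vessel is rigid and T is held at 1080 K, work the stoichiometry in partial pressures (P_i = n_iRT/V).
P(H2O) required for 51.5 kPa of CO = (1/1) × 51.5 = 51.50 kPa; available 101 kPa, so CO is limiting.
P(H2O) remaining = 101 − (1/1) × 51.5 = 49.50 kPa
P(gaseous products) = (1+1)/1 × 51.5 = 103.0 kPa
P_total at 1080 K = 49.50 + 103.0 = 152.5 kPa
Scaling to 139 °C: P = 152.5 × 412.15/1080 = 58.20 kPa

58.2 kPa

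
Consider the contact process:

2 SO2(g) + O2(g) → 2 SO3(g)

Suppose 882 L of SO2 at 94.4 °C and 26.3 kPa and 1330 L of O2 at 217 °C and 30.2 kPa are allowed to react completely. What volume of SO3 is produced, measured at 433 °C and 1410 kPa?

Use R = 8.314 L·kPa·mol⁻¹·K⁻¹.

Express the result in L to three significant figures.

n(SO2) = PV/RT = (26.3 × 882) / (8.314 × 367.55) = 7.591 mol
n(O2) = PV/RT = (30.2 × 1330) / (8.314 × 490.15) = 9.856 mol
For 7.591 mol SO2, stoichiometry requires (1/2) × 7.591 = 3.796 mol O2; 9.856 mol is available, so SO2 is limiting.
n(SO3) = (2/2) × 7.591 = 7.591 mol
V(SO3) = nRT/P = 7.591 × 8.314 × 706.15 / 1410 = 31.61 L

31.6 L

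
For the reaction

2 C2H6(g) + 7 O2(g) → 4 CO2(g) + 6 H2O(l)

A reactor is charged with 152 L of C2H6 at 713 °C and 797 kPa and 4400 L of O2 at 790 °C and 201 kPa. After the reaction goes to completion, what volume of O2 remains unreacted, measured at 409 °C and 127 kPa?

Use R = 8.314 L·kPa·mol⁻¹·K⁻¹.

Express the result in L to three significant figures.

2160 L

n(C2H6) = PV/RT = (797 × 152) / (8.314 × 986.15) = 14.78 mol
n(O2) = PV/RT = (201 × 4400) / (8.314 × 1063.15) = 100.1 mol
For 14.78 mol C2H6, stoichiometry requires (7/2) × 14.78 = 51.73 mol O2; 100.1 mol is available, so C2H6 is limiting.
n(O2) consumed = (7/2) × 14.78 = 51.73 mol; remaining = 100.1 − 51.73 = 48.37 mol
V(O2) = nRT/P = 48.37 × 8.314 × 682.15 / 127 = 2160 L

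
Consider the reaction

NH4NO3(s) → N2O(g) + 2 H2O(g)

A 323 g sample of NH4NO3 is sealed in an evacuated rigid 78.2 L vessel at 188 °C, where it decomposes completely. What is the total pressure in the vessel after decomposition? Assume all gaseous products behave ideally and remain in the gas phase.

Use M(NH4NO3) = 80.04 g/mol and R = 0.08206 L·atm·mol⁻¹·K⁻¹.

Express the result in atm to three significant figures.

n(NH4NO3) = 323 / 80.04 = 4.035 mol
n(gas produced) = (3/1) × 4.035 = 12.11 mol
P = nRT/V = 12.11 × 0.08206 × 461.15 / 78.2 = 5.860 atm

5.86 atm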